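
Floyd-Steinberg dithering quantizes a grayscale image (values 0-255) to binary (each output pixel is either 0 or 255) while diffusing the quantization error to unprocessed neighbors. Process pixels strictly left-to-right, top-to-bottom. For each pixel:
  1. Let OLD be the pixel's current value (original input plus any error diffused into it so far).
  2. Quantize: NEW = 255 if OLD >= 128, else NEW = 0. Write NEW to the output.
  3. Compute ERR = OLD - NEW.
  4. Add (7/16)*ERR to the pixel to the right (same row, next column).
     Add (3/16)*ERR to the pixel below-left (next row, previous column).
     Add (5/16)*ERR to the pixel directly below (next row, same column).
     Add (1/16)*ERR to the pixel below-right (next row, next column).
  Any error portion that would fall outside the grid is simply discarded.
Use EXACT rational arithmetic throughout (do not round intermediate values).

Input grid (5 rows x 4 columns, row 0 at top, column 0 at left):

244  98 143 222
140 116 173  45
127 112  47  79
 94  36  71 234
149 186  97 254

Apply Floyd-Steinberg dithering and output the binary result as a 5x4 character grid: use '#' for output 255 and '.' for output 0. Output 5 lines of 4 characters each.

Answer: #.##
#.#.
.#..
...#
##.#

Derivation:
(0,0): OLD=244 → NEW=255, ERR=-11
(0,1): OLD=1491/16 → NEW=0, ERR=1491/16
(0,2): OLD=47045/256 → NEW=255, ERR=-18235/256
(0,3): OLD=781667/4096 → NEW=255, ERR=-262813/4096
(1,0): OLD=39433/256 → NEW=255, ERR=-25847/256
(1,1): OLD=177983/2048 → NEW=0, ERR=177983/2048
(1,2): OLD=11963947/65536 → NEW=255, ERR=-4747733/65536
(1,3): OLD=-11741411/1048576 → NEW=0, ERR=-11741411/1048576
(2,0): OLD=3661605/32768 → NEW=0, ERR=3661605/32768
(2,1): OLD=176320231/1048576 → NEW=255, ERR=-91066649/1048576
(2,2): OLD=-21606621/2097152 → NEW=0, ERR=-21606621/2097152
(2,3): OLD=2230212215/33554432 → NEW=0, ERR=2230212215/33554432
(3,0): OLD=1889715157/16777216 → NEW=0, ERR=1889715157/16777216
(3,1): OLD=16962533451/268435456 → NEW=0, ERR=16962533451/268435456
(3,2): OLD=440064205749/4294967296 → NEW=0, ERR=440064205749/4294967296
(3,3): OLD=20543892454259/68719476736 → NEW=255, ERR=3020425886579/68719476736
(4,0): OLD=842014940017/4294967296 → NEW=255, ERR=-253201720463/4294967296
(4,1): OLD=7085186501587/34359738368 → NEW=255, ERR=-1676546782253/34359738368
(4,2): OLD=131789795625843/1099511627776 → NEW=0, ERR=131789795625843/1099511627776
(4,3): OLD=5745234332260629/17592186044416 → NEW=255, ERR=1259226890934549/17592186044416
Row 0: #.##
Row 1: #.#.
Row 2: .#..
Row 3: ...#
Row 4: ##.#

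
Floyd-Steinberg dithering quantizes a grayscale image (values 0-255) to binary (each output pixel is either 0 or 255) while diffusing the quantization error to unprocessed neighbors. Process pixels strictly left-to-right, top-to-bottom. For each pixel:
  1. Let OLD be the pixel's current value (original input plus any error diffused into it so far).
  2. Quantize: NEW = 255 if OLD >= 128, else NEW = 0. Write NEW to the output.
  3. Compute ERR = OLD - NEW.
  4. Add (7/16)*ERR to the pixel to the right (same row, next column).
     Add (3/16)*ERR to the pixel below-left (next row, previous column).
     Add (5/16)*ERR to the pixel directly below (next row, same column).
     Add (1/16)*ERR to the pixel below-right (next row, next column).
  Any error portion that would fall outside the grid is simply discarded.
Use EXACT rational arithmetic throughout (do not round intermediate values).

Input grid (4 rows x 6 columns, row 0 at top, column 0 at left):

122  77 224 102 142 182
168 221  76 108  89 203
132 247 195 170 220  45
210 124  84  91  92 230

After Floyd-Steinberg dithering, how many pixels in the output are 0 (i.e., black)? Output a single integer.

(0,0): OLD=122 → NEW=0, ERR=122
(0,1): OLD=1043/8 → NEW=255, ERR=-997/8
(0,2): OLD=21693/128 → NEW=255, ERR=-10947/128
(0,3): OLD=132267/2048 → NEW=0, ERR=132267/2048
(0,4): OLD=5578925/32768 → NEW=255, ERR=-2776915/32768
(0,5): OLD=75982011/524288 → NEW=255, ERR=-57711429/524288
(1,0): OLD=23393/128 → NEW=255, ERR=-9247/128
(1,1): OLD=145447/1024 → NEW=255, ERR=-115673/1024
(1,2): OLD=136755/32768 → NEW=0, ERR=136755/32768
(1,3): OLD=14257143/131072 → NEW=0, ERR=14257143/131072
(1,4): OLD=784358981/8388608 → NEW=0, ERR=784358981/8388608
(1,5): OLD=27408907091/134217728 → NEW=255, ERR=-6816613549/134217728
(2,0): OLD=1445789/16384 → NEW=0, ERR=1445789/16384
(2,1): OLD=129275535/524288 → NEW=255, ERR=-4417905/524288
(2,2): OLD=1727654765/8388608 → NEW=255, ERR=-411440275/8388608
(2,3): OLD=13443651909/67108864 → NEW=255, ERR=-3669108411/67108864
(2,4): OLD=477977077071/2147483648 → NEW=255, ERR=-69631253169/2147483648
(2,5): OLD=714236269593/34359738368 → NEW=0, ERR=714236269593/34359738368
(3,0): OLD=1979680205/8388608 → NEW=255, ERR=-159414835/8388608
(3,1): OLD=7339792585/67108864 → NEW=0, ERR=7339792585/67108864
(3,2): OLD=56771216619/536870912 → NEW=0, ERR=56771216619/536870912
(3,3): OLD=3815050441153/34359738368 → NEW=0, ERR=3815050441153/34359738368
(3,4): OLD=35988256507297/274877906944 → NEW=255, ERR=-34105609763423/274877906944
(3,5): OLD=792468079588047/4398046511104 → NEW=255, ERR=-329033780743473/4398046511104
Output grid:
  Row 0: .##.##  (2 black, running=2)
  Row 1: ##...#  (3 black, running=5)
  Row 2: .####.  (2 black, running=7)
  Row 3: #...##  (3 black, running=10)

Answer: 10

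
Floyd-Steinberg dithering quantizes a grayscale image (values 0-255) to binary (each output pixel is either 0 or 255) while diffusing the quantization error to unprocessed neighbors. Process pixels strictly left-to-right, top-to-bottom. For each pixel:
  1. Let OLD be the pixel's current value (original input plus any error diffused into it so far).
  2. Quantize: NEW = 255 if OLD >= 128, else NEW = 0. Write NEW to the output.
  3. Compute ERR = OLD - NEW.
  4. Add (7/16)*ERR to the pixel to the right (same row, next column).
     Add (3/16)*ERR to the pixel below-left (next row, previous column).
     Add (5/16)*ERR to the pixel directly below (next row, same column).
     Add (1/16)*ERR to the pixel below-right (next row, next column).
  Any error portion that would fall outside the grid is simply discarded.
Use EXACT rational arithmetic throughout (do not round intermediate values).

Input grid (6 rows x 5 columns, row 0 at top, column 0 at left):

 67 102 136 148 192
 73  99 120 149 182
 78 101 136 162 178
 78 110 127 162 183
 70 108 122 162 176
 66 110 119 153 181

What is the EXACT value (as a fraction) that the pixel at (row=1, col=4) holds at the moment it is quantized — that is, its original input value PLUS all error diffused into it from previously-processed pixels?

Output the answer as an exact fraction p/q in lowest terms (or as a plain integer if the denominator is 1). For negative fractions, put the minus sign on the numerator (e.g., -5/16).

Answer: 765093467/4194304

Derivation:
(0,0): OLD=67 → NEW=0, ERR=67
(0,1): OLD=2101/16 → NEW=255, ERR=-1979/16
(0,2): OLD=20963/256 → NEW=0, ERR=20963/256
(0,3): OLD=752949/4096 → NEW=255, ERR=-291531/4096
(0,4): OLD=10542195/65536 → NEW=255, ERR=-6169485/65536
(1,0): OLD=18111/256 → NEW=0, ERR=18111/256
(1,1): OLD=227001/2048 → NEW=0, ERR=227001/2048
(1,2): OLD=11338157/65536 → NEW=255, ERR=-5373523/65536
(1,3): OLD=20539689/262144 → NEW=0, ERR=20539689/262144
(1,4): OLD=765093467/4194304 → NEW=255, ERR=-304454053/4194304
Target (1,4): original=182, with diffused error = 765093467/4194304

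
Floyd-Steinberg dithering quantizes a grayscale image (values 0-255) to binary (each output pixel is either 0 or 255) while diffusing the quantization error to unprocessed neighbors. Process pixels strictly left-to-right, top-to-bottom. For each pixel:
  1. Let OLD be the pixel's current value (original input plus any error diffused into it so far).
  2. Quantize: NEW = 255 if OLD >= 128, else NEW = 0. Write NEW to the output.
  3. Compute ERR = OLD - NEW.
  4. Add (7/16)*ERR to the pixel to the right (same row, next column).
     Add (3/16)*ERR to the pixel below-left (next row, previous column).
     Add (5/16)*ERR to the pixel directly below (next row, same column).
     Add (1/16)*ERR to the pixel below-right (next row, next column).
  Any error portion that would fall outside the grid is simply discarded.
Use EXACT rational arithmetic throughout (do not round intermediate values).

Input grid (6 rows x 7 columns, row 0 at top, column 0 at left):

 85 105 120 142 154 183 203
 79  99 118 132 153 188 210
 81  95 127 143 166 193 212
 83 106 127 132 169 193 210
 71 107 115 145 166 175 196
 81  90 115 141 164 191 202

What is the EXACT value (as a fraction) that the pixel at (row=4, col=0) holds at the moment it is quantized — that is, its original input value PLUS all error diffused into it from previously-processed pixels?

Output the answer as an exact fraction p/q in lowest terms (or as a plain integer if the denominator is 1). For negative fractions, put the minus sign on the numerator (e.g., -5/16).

(0,0): OLD=85 → NEW=0, ERR=85
(0,1): OLD=2275/16 → NEW=255, ERR=-1805/16
(0,2): OLD=18085/256 → NEW=0, ERR=18085/256
(0,3): OLD=708227/4096 → NEW=255, ERR=-336253/4096
(0,4): OLD=7738773/65536 → NEW=0, ERR=7738773/65536
(0,5): OLD=246060819/1048576 → NEW=255, ERR=-21326061/1048576
(0,6): OLD=3256492421/16777216 → NEW=255, ERR=-1021697659/16777216
(1,0): OLD=21609/256 → NEW=0, ERR=21609/256
(1,1): OLD=244191/2048 → NEW=0, ERR=244191/2048
(1,2): OLD=11127883/65536 → NEW=255, ERR=-5583797/65536
(1,3): OLD=25067823/262144 → NEW=0, ERR=25067823/262144
(1,4): OLD=3737855981/16777216 → NEW=255, ERR=-540334099/16777216
(1,5): OLD=21946737533/134217728 → NEW=255, ERR=-12278783107/134217728
(1,6): OLD=321422442163/2147483648 → NEW=255, ERR=-226185888077/2147483648
(2,0): OLD=4251141/32768 → NEW=255, ERR=-4104699/32768
(2,1): OLD=70000007/1048576 → NEW=0, ERR=70000007/1048576
(2,2): OLD=2599842389/16777216 → NEW=255, ERR=-1678347691/16777216
(2,3): OLD=15804542701/134217728 → NEW=0, ERR=15804542701/134217728
(2,4): OLD=210749548285/1073741824 → NEW=255, ERR=-63054616835/1073741824
(2,5): OLD=4018641791871/34359738368 → NEW=0, ERR=4018641791871/34359738368
(2,6): OLD=123440485565801/549755813888 → NEW=255, ERR=-16747246975639/549755813888
(3,0): OLD=945757109/16777216 → NEW=0, ERR=945757109/16777216
(3,1): OLD=16768904849/134217728 → NEW=0, ERR=16768904849/134217728
(3,2): OLD=189676239299/1073741824 → NEW=255, ERR=-84127925821/1073741824
(3,3): OLD=503612714213/4294967296 → NEW=0, ERR=503612714213/4294967296
(3,4): OLD=127124194156469/549755813888 → NEW=255, ERR=-13063538384971/549755813888
(3,5): OLD=922583411597295/4398046511104 → NEW=255, ERR=-198918448734225/4398046511104
(3,6): OLD=13229503406503793/70368744177664 → NEW=255, ERR=-4714526358800527/70368744177664
(4,0): OLD=240608337915/2147483648 → NEW=0, ERR=240608337915/2147483648
Target (4,0): original=71, with diffused error = 240608337915/2147483648

Answer: 240608337915/2147483648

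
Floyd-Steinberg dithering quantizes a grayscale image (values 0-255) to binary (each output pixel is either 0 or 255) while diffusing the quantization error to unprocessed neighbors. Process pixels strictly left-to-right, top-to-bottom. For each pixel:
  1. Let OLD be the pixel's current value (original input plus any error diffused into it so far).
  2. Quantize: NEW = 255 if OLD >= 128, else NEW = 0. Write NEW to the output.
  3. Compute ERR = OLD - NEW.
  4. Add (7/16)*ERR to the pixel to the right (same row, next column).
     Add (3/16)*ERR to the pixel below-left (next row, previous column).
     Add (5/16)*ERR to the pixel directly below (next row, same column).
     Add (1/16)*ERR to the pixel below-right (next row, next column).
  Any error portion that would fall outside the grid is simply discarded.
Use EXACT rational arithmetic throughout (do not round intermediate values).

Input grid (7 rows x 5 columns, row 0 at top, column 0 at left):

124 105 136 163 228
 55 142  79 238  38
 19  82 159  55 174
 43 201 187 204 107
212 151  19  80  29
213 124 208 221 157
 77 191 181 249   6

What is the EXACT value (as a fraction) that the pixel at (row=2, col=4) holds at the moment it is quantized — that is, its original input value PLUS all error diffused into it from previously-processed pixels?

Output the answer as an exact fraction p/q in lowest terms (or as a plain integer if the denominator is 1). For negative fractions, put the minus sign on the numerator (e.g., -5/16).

Answer: 207617236755/1073741824

Derivation:
(0,0): OLD=124 → NEW=0, ERR=124
(0,1): OLD=637/4 → NEW=255, ERR=-383/4
(0,2): OLD=6023/64 → NEW=0, ERR=6023/64
(0,3): OLD=209073/1024 → NEW=255, ERR=-52047/1024
(0,4): OLD=3371223/16384 → NEW=255, ERR=-806697/16384
(1,0): OLD=4851/64 → NEW=0, ERR=4851/64
(1,1): OLD=87365/512 → NEW=255, ERR=-43195/512
(1,2): OLD=917257/16384 → NEW=0, ERR=917257/16384
(1,3): OLD=15942277/65536 → NEW=255, ERR=-769403/65536
(1,4): OLD=14995119/1048576 → NEW=0, ERR=14995119/1048576
(2,0): OLD=220103/8192 → NEW=0, ERR=220103/8192
(2,1): OLD=21659677/262144 → NEW=0, ERR=21659677/262144
(2,2): OLD=860543959/4194304 → NEW=255, ERR=-209003561/4194304
(2,3): OLD=2396512853/67108864 → NEW=0, ERR=2396512853/67108864
(2,4): OLD=207617236755/1073741824 → NEW=255, ERR=-66186928365/1073741824
Target (2,4): original=174, with diffused error = 207617236755/1073741824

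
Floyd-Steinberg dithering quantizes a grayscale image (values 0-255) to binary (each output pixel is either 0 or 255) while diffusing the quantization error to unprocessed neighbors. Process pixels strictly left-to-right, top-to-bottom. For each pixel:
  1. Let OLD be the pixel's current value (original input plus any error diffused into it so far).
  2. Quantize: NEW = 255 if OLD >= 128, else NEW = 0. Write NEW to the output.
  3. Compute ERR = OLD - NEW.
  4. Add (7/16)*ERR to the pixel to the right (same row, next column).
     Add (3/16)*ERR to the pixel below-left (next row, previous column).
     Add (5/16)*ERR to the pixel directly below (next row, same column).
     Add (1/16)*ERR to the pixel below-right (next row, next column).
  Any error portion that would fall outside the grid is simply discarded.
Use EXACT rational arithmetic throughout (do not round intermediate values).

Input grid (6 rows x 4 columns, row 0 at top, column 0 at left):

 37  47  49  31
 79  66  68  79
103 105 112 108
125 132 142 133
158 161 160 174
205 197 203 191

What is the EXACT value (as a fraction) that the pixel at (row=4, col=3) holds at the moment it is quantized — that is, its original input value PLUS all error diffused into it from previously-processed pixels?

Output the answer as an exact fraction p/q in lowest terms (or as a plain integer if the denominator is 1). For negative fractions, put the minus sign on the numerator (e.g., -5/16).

Answer: 1716492125115637/17592186044416

Derivation:
(0,0): OLD=37 → NEW=0, ERR=37
(0,1): OLD=1011/16 → NEW=0, ERR=1011/16
(0,2): OLD=19621/256 → NEW=0, ERR=19621/256
(0,3): OLD=264323/4096 → NEW=0, ERR=264323/4096
(1,0): OLD=26217/256 → NEW=0, ERR=26217/256
(1,1): OLD=301535/2048 → NEW=255, ERR=-220705/2048
(1,2): OLD=3988043/65536 → NEW=0, ERR=3988043/65536
(1,3): OLD=136922621/1048576 → NEW=255, ERR=-130464259/1048576
(2,0): OLD=3761669/32768 → NEW=0, ERR=3761669/32768
(2,1): OLD=146126727/1048576 → NEW=255, ERR=-121260153/1048576
(2,2): OLD=105609603/2097152 → NEW=0, ERR=105609603/2097152
(2,3): OLD=3186120663/33554432 → NEW=0, ERR=3186120663/33554432
(3,0): OLD=2335238581/16777216 → NEW=255, ERR=-1942951499/16777216
(3,1): OLD=16592612459/268435456 → NEW=0, ERR=16592612459/268435456
(3,2): OLD=839048085909/4294967296 → NEW=255, ERR=-256168574571/4294967296
(3,3): OLD=9601916075155/68719476736 → NEW=255, ERR=-7921550492525/68719476736
(4,0): OLD=572946550225/4294967296 → NEW=255, ERR=-522270110255/4294967296
(4,1): OLD=3734726335987/34359738368 → NEW=0, ERR=3734726335987/34359738368
(4,2): OLD=188197600494227/1099511627776 → NEW=255, ERR=-92177864588653/1099511627776
(4,3): OLD=1716492125115637/17592186044416 → NEW=0, ERR=1716492125115637/17592186044416
Target (4,3): original=174, with diffused error = 1716492125115637/17592186044416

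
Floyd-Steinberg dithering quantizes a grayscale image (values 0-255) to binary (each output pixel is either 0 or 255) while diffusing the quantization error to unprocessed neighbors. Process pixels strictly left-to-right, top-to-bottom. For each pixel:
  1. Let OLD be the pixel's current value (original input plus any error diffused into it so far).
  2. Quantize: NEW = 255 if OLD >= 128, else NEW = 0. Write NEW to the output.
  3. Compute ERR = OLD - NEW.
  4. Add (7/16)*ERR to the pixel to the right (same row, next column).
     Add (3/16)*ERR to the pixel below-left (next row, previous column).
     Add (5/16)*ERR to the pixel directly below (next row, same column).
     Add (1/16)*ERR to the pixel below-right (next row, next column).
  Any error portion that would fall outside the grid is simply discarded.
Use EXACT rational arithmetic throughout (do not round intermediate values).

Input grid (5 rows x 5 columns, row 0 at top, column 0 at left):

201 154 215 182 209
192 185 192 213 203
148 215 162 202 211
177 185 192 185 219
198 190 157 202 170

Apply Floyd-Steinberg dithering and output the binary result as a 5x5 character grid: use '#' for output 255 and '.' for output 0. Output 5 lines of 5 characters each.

Answer: #####
#.#.#
##.##
.####
##.#.

Derivation:
(0,0): OLD=201 → NEW=255, ERR=-54
(0,1): OLD=1043/8 → NEW=255, ERR=-997/8
(0,2): OLD=20541/128 → NEW=255, ERR=-12099/128
(0,3): OLD=288043/2048 → NEW=255, ERR=-234197/2048
(0,4): OLD=5209133/32768 → NEW=255, ERR=-3146707/32768
(1,0): OLD=19425/128 → NEW=255, ERR=-13215/128
(1,1): OLD=81703/1024 → NEW=0, ERR=81703/1024
(1,2): OLD=5509555/32768 → NEW=255, ERR=-2846285/32768
(1,3): OLD=15119031/131072 → NEW=0, ERR=15119031/131072
(1,4): OLD=453632325/2097152 → NEW=255, ERR=-81141435/2097152
(2,0): OLD=2141341/16384 → NEW=255, ERR=-2036579/16384
(2,1): OLD=85360399/524288 → NEW=255, ERR=-48333041/524288
(2,2): OLD=1016180717/8388608 → NEW=0, ERR=1016180717/8388608
(2,3): OLD=37360989815/134217728 → NEW=255, ERR=3135469175/134217728
(2,4): OLD=464583962497/2147483648 → NEW=255, ERR=-83024367743/2147483648
(3,0): OLD=1013931853/8388608 → NEW=0, ERR=1013931853/8388608
(3,1): OLD=15033486537/67108864 → NEW=255, ERR=-2079273783/67108864
(3,2): OLD=461534633843/2147483648 → NEW=255, ERR=-86073696397/2147483648
(3,3): OLD=751992802203/4294967296 → NEW=255, ERR=-343223858277/4294967296
(3,4): OLD=11917089733415/68719476736 → NEW=255, ERR=-5606376834265/68719476736
(4,0): OLD=246920333923/1073741824 → NEW=255, ERR=-26883831197/1073741824
(4,1): OLD=5820638313059/34359738368 → NEW=255, ERR=-2941094970781/34359738368
(4,2): OLD=49536141497645/549755813888 → NEW=0, ERR=49536141497645/549755813888
(4,3): OLD=1747312601372259/8796093022208 → NEW=255, ERR=-495691119290781/8796093022208
(4,4): OLD=16164531549689397/140737488355328 → NEW=0, ERR=16164531549689397/140737488355328
Row 0: #####
Row 1: #.#.#
Row 2: ##.##
Row 3: .####
Row 4: ##.#.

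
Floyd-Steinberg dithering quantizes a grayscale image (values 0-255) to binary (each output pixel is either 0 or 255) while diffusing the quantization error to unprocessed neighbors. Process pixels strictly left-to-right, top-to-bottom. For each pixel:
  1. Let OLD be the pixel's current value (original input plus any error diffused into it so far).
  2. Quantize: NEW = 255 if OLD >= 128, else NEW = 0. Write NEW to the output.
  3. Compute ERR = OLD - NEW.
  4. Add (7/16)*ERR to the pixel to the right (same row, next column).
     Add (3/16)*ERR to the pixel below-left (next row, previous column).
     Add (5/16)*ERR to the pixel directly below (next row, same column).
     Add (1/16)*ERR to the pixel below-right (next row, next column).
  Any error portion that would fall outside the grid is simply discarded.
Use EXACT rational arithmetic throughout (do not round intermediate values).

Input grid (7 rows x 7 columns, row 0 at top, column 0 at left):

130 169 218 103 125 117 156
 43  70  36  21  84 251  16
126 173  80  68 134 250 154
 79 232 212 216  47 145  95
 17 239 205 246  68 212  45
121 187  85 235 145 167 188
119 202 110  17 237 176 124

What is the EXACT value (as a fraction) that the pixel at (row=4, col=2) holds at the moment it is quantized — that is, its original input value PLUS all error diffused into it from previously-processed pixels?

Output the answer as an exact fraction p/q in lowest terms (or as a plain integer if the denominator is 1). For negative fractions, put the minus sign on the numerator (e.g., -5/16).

Answer: 93735588708599/549755813888

Derivation:
(0,0): OLD=130 → NEW=255, ERR=-125
(0,1): OLD=1829/16 → NEW=0, ERR=1829/16
(0,2): OLD=68611/256 → NEW=255, ERR=3331/256
(0,3): OLD=445205/4096 → NEW=0, ERR=445205/4096
(0,4): OLD=11308435/65536 → NEW=255, ERR=-5403245/65536
(0,5): OLD=84860677/1048576 → NEW=0, ERR=84860677/1048576
(0,6): OLD=3211270435/16777216 → NEW=255, ERR=-1066919645/16777216
(1,0): OLD=6495/256 → NEW=0, ERR=6495/256
(1,1): OLD=228249/2048 → NEW=0, ERR=228249/2048
(1,2): OLD=7625101/65536 → NEW=0, ERR=7625101/65536
(1,3): OLD=23913801/262144 → NEW=0, ERR=23913801/262144
(1,4): OLD=2015167483/16777216 → NEW=0, ERR=2015167483/16777216
(1,5): OLD=41844168171/134217728 → NEW=255, ERR=7618647531/134217728
(1,6): OLD=55875651941/2147483648 → NEW=0, ERR=55875651941/2147483648
(2,0): OLD=5073315/32768 → NEW=255, ERR=-3282525/32768
(2,1): OLD=196506161/1048576 → NEW=255, ERR=-70880719/1048576
(2,2): OLD=1859849427/16777216 → NEW=0, ERR=1859849427/16777216
(2,3): OLD=23461250811/134217728 → NEW=255, ERR=-10764269829/134217728
(2,4): OLD=164059714027/1073741824 → NEW=255, ERR=-109744451093/1073741824
(2,5): OLD=8088572472825/34359738368 → NEW=255, ERR=-673160811015/34359738368
(2,6): OLD=86370695584863/549755813888 → NEW=255, ERR=-53817036956577/549755813888
(3,0): OLD=587553907/16777216 → NEW=0, ERR=587553907/16777216
(3,1): OLD=32309170551/134217728 → NEW=255, ERR=-1916350089/134217728
(3,2): OLD=237440259157/1073741824 → NEW=255, ERR=-36363905963/1073741824
(3,3): OLD=703882654723/4294967296 → NEW=255, ERR=-391334005757/4294967296
(3,4): OLD=-18410428753805/549755813888 → NEW=0, ERR=-18410428753805/549755813888
(3,5): OLD=437533676116489/4398046511104 → NEW=0, ERR=437533676116489/4398046511104
(3,6): OLD=7508920367620503/70368744177664 → NEW=0, ERR=7508920367620503/70368744177664
(4,0): OLD=54260328029/2147483648 → NEW=0, ERR=54260328029/2147483648
(4,1): OLD=8295515223353/34359738368 → NEW=255, ERR=-466218060487/34359738368
(4,2): OLD=93735588708599/549755813888 → NEW=255, ERR=-46452143832841/549755813888
Target (4,2): original=205, with diffused error = 93735588708599/549755813888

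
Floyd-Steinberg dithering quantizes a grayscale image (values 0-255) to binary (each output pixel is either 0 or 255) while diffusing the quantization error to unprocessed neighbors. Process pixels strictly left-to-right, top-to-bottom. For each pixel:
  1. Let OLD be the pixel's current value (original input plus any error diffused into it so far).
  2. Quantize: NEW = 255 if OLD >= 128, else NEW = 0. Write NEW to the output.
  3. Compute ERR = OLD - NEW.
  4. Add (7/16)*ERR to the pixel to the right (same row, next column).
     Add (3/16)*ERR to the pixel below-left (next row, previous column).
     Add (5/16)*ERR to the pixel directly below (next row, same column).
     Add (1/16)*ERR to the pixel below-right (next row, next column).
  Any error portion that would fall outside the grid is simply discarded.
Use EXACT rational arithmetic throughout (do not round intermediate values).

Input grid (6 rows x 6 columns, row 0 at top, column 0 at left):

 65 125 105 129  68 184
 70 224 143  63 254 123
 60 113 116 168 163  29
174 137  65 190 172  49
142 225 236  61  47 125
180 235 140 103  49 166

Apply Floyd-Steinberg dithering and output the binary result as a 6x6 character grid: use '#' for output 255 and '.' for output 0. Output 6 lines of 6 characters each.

(0,0): OLD=65 → NEW=0, ERR=65
(0,1): OLD=2455/16 → NEW=255, ERR=-1625/16
(0,2): OLD=15505/256 → NEW=0, ERR=15505/256
(0,3): OLD=636919/4096 → NEW=255, ERR=-407561/4096
(0,4): OLD=1603521/65536 → NEW=0, ERR=1603521/65536
(0,5): OLD=204162631/1048576 → NEW=255, ERR=-63224249/1048576
(1,0): OLD=18245/256 → NEW=0, ERR=18245/256
(1,1): OLD=489187/2048 → NEW=255, ERR=-33053/2048
(1,2): OLD=8510623/65536 → NEW=255, ERR=-8201057/65536
(1,3): OLD=-3793037/262144 → NEW=0, ERR=-3793037/262144
(1,4): OLD=3989481145/16777216 → NEW=255, ERR=-288708935/16777216
(1,5): OLD=26349159999/268435456 → NEW=0, ERR=26349159999/268435456
(2,0): OLD=2596721/32768 → NEW=0, ERR=2596721/32768
(2,1): OLD=129622251/1048576 → NEW=0, ERR=129622251/1048576
(2,2): OLD=2134988673/16777216 → NEW=0, ERR=2134988673/16777216
(2,3): OLD=27931354041/134217728 → NEW=255, ERR=-6294166599/134217728
(2,4): OLD=664028032171/4294967296 → NEW=255, ERR=-431188628309/4294967296
(2,5): OLD=1008567739741/68719476736 → NEW=0, ERR=1008567739741/68719476736
(3,0): OLD=3723577697/16777216 → NEW=255, ERR=-554612383/16777216
(3,1): OLD=25498819021/134217728 → NEW=255, ERR=-8726701619/134217728
(3,2): OLD=80804110519/1073741824 → NEW=0, ERR=80804110519/1073741824
(3,3): OLD=13565140233893/68719476736 → NEW=255, ERR=-3958326333787/68719476736
(3,4): OLD=63357857648389/549755813888 → NEW=0, ERR=63357857648389/549755813888
(3,5): OLD=859664126793003/8796093022208 → NEW=0, ERR=859664126793003/8796093022208
(4,0): OLD=256578077839/2147483648 → NEW=0, ERR=256578077839/2147483648
(4,1): OLD=9242685826243/34359738368 → NEW=255, ERR=480952542403/34359738368
(4,2): OLD=275732344884569/1099511627776 → NEW=255, ERR=-4643120198311/1099511627776
(4,3): OLD=1186845955680029/17592186044416 → NEW=0, ERR=1186845955680029/17592186044416
(4,4): OLD=35819156038211821/281474976710656 → NEW=0, ERR=35819156038211821/281474976710656
(4,5): OLD=983669529091650395/4503599627370496 → NEW=255, ERR=-164748375887826085/4503599627370496
(5,0): OLD=120925150354169/549755813888 → NEW=255, ERR=-19262582187271/549755813888
(5,1): OLD=4058878591859081/17592186044416 → NEW=255, ERR=-427128849466999/17592186044416
(5,2): OLD=19925965373054195/140737488355328 → NEW=255, ERR=-15962094157554445/140737488355328
(5,3): OLD=441617949211669025/4503599627370496 → NEW=0, ERR=441617949211669025/4503599627370496
(5,4): OLD=1162158459048463361/9007199254740992 → NEW=255, ERR=-1134677350910489599/9007199254740992
(5,5): OLD=15479108998563164981/144115188075855872 → NEW=0, ERR=15479108998563164981/144115188075855872
Row 0: .#.#.#
Row 1: .##.#.
Row 2: ...##.
Row 3: ##.#..
Row 4: .##..#
Row 5: ###.#.

Answer: .#.#.#
.##.#.
...##.
##.#..
.##..#
###.#.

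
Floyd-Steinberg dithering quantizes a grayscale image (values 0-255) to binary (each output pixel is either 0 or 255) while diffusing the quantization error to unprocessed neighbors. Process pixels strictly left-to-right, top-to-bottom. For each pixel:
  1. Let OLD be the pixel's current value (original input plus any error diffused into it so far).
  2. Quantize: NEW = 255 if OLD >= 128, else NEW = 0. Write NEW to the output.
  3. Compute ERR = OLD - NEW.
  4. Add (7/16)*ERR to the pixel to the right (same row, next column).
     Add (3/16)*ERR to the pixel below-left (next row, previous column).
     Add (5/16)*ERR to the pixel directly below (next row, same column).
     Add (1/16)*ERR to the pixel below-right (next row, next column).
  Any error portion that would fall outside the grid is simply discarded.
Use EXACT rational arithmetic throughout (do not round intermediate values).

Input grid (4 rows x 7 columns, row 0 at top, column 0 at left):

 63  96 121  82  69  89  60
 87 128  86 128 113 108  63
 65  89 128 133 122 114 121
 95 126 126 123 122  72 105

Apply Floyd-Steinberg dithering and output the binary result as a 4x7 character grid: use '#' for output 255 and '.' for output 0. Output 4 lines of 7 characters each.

(0,0): OLD=63 → NEW=0, ERR=63
(0,1): OLD=1977/16 → NEW=0, ERR=1977/16
(0,2): OLD=44815/256 → NEW=255, ERR=-20465/256
(0,3): OLD=192617/4096 → NEW=0, ERR=192617/4096
(0,4): OLD=5870303/65536 → NEW=0, ERR=5870303/65536
(0,5): OLD=134415385/1048576 → NEW=255, ERR=-132971495/1048576
(0,6): OLD=75832495/16777216 → NEW=0, ERR=75832495/16777216
(1,0): OLD=33243/256 → NEW=255, ERR=-32037/256
(1,1): OLD=206461/2048 → NEW=0, ERR=206461/2048
(1,2): OLD=7973313/65536 → NEW=0, ERR=7973313/65536
(1,3): OLD=54453037/262144 → NEW=255, ERR=-12393683/262144
(1,4): OLD=1668821991/16777216 → NEW=0, ERR=1668821991/16777216
(1,5): OLD=15882679319/134217728 → NEW=0, ERR=15882679319/134217728
(1,6): OLD=232483173497/2147483648 → NEW=0, ERR=232483173497/2147483648
(2,0): OLD=1467823/32768 → NEW=0, ERR=1467823/32768
(2,1): OLD=162625013/1048576 → NEW=255, ERR=-104761867/1048576
(2,2): OLD=2008999455/16777216 → NEW=0, ERR=2008999455/16777216
(2,3): OLD=26423283687/134217728 → NEW=255, ERR=-7802236953/134217728
(2,4): OLD=157716349143/1073741824 → NEW=255, ERR=-116087815977/1073741824
(2,5): OLD=4473453831133/34359738368 → NEW=255, ERR=-4288279452707/34359738368
(2,6): OLD=59167117096923/549755813888 → NEW=0, ERR=59167117096923/549755813888
(3,0): OLD=1514401599/16777216 → NEW=0, ERR=1514401599/16777216
(3,1): OLD=21410626515/134217728 → NEW=255, ERR=-12814894125/134217728
(3,2): OLD=112211214569/1073741824 → NEW=0, ERR=112211214569/1073741824
(3,3): OLD=591706362671/4294967296 → NEW=255, ERR=-503510297809/4294967296
(3,4): OLD=5437371042623/549755813888 → NEW=0, ERR=5437371042623/549755813888
(3,5): OLD=223191164095661/4398046511104 → NEW=0, ERR=223191164095661/4398046511104
(3,6): OLD=10768841201254771/70368744177664 → NEW=255, ERR=-7175188564049549/70368744177664
Row 0: ..#..#.
Row 1: #..#...
Row 2: .#.###.
Row 3: .#.#..#

Answer: ..#..#.
#..#...
.#.###.
.#.#..#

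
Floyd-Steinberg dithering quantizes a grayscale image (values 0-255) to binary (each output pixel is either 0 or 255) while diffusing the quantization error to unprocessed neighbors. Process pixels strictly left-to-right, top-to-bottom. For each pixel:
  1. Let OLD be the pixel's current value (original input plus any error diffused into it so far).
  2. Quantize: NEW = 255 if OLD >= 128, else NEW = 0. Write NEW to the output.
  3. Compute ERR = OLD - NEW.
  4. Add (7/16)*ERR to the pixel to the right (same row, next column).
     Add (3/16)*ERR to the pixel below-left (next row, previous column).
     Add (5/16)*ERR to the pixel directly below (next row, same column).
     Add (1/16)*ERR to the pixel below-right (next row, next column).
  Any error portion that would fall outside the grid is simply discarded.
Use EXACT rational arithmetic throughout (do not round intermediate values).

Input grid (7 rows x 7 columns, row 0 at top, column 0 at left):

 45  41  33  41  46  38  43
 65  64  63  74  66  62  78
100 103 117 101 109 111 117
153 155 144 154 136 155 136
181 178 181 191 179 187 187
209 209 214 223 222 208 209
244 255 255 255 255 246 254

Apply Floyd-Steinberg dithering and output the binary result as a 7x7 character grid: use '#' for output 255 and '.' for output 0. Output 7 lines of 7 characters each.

(0,0): OLD=45 → NEW=0, ERR=45
(0,1): OLD=971/16 → NEW=0, ERR=971/16
(0,2): OLD=15245/256 → NEW=0, ERR=15245/256
(0,3): OLD=274651/4096 → NEW=0, ERR=274651/4096
(0,4): OLD=4937213/65536 → NEW=0, ERR=4937213/65536
(0,5): OLD=74406379/1048576 → NEW=0, ERR=74406379/1048576
(0,6): OLD=1242264941/16777216 → NEW=0, ERR=1242264941/16777216
(1,0): OLD=23153/256 → NEW=0, ERR=23153/256
(1,1): OLD=279575/2048 → NEW=255, ERR=-242665/2048
(1,2): OLD=3023587/65536 → NEW=0, ERR=3023587/65536
(1,3): OLD=34861543/262144 → NEW=255, ERR=-31985177/262144
(1,4): OLD=900218133/16777216 → NEW=0, ERR=900218133/16777216
(1,5): OLD=16943878437/134217728 → NEW=0, ERR=16943878437/134217728
(1,6): OLD=345325487755/2147483648 → NEW=255, ERR=-202282842485/2147483648
(2,0): OLD=3474925/32768 → NEW=0, ERR=3474925/32768
(2,1): OLD=132823807/1048576 → NEW=0, ERR=132823807/1048576
(2,2): OLD=2626521277/16777216 → NEW=255, ERR=-1651668803/16777216
(2,3): OLD=4394867733/134217728 → NEW=0, ERR=4394867733/134217728
(2,4): OLD=167651870885/1073741824 → NEW=255, ERR=-106152294235/1073741824
(2,5): OLD=3191688508087/34359738368 → NEW=0, ERR=3191688508087/34359738368
(2,6): OLD=74818255262577/549755813888 → NEW=255, ERR=-65369477278863/549755813888
(3,0): OLD=3521373469/16777216 → NEW=255, ERR=-756816611/16777216
(3,1): OLD=21879919577/134217728 → NEW=255, ERR=-12345601063/134217728
(3,2): OLD=93468868123/1073741824 → NEW=0, ERR=93468868123/1073741824
(3,3): OLD=762903238605/4294967296 → NEW=255, ERR=-332313421875/4294967296
(3,4): OLD=49873023650077/549755813888 → NEW=0, ERR=49873023650077/549755813888
(3,5): OLD=858691129077415/4398046511104 → NEW=255, ERR=-262810731254105/4398046511104
(3,6): OLD=5524231127264185/70368744177664 → NEW=0, ERR=5524231127264185/70368744177664
(4,0): OLD=321385072659/2147483648 → NEW=255, ERR=-226223257581/2147483648
(4,1): OLD=4008763223927/34359738368 → NEW=0, ERR=4008763223927/34359738368
(4,2): OLD=131386167783769/549755813888 → NEW=255, ERR=-8801564757671/549755813888
(4,3): OLD=801618677683619/4398046511104 → NEW=255, ERR=-319883182647901/4398046511104
(4,4): OLD=5611511368753657/35184372088832 → NEW=255, ERR=-3360503513898503/35184372088832
(4,5): OLD=165427815293665657/1125899906842624 → NEW=255, ERR=-121676660951203463/1125899906842624
(4,6): OLD=2891614837594790687/18014398509481984 → NEW=255, ERR=-1702056782323115233/18014398509481984
(5,0): OLD=108827394167893/549755813888 → NEW=255, ERR=-31360338373547/549755813888
(5,1): OLD=927622141363527/4398046511104 → NEW=255, ERR=-193879718967993/4398046511104
(5,2): OLD=6451581387828129/35184372088832 → NEW=255, ERR=-2520433494824031/35184372088832
(5,3): OLD=42227333578540933/281474976710656 → NEW=255, ERR=-29548785482676347/281474976710656
(5,4): OLD=2187229835754829207/18014398509481984 → NEW=0, ERR=2187229835754829207/18014398509481984
(5,5): OLD=29350823033829095463/144115188075855872 → NEW=255, ERR=-7398549925514151897/144115188075855872
(5,6): OLD=346474455552384320105/2305843009213693952 → NEW=255, ERR=-241515511797107637655/2305843009213693952
(6,0): OLD=15333920887504157/70368744177664 → NEW=255, ERR=-2610108877800163/70368744177664
(6,1): OLD=234186612302070337/1125899906842624 → NEW=255, ERR=-52917863942798783/1125899906842624
(6,2): OLD=3415758579298547107/18014398509481984 → NEW=255, ERR=-1177913040619358813/18014398509481984
(6,3): OLD=30534485418904567869/144115188075855872 → NEW=255, ERR=-6214887540438679491/144115188075855872
(6,4): OLD=74331290006617703031/288230376151711744 → NEW=255, ERR=832544087931208311/288230376151711744
(6,5): OLD=8085955442733410134259/36893488147419103232 → NEW=255, ERR=-1321884034858461189901/36893488147419103232
(6,6): OLD=119466677862401773307509/590295810358705651712 → NEW=255, ERR=-31058753779068167879051/590295810358705651712
Row 0: .......
Row 1: .#.#..#
Row 2: ..#.#.#
Row 3: ##.#.#.
Row 4: #.#####
Row 5: ####.##
Row 6: #######

Answer: .......
.#.#..#
..#.#.#
##.#.#.
#.#####
####.##
#######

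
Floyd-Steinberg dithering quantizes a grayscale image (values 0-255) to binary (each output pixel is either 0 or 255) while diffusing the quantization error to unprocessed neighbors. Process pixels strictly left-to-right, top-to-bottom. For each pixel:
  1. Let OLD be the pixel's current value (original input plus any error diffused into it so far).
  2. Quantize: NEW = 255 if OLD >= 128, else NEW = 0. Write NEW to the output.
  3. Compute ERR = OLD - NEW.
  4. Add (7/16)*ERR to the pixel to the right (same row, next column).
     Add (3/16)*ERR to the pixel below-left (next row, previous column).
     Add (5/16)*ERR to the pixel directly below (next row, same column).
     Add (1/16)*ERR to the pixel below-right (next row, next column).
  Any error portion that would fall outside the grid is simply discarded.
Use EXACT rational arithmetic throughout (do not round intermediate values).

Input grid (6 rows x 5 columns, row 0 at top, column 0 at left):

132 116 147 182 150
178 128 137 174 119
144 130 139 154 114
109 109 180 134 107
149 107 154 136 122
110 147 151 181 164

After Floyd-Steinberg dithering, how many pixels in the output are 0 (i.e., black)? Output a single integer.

Answer: 13

Derivation:
(0,0): OLD=132 → NEW=255, ERR=-123
(0,1): OLD=995/16 → NEW=0, ERR=995/16
(0,2): OLD=44597/256 → NEW=255, ERR=-20683/256
(0,3): OLD=600691/4096 → NEW=255, ERR=-443789/4096
(0,4): OLD=6723877/65536 → NEW=0, ERR=6723877/65536
(1,0): OLD=38713/256 → NEW=255, ERR=-26567/256
(1,1): OLD=162191/2048 → NEW=0, ERR=162191/2048
(1,2): OLD=8517819/65536 → NEW=255, ERR=-8193861/65536
(1,3): OLD=26117215/262144 → NEW=0, ERR=26117215/262144
(1,4): OLD=788017725/4194304 → NEW=255, ERR=-281529795/4194304
(2,0): OLD=4142485/32768 → NEW=0, ERR=4142485/32768
(2,1): OLD=188877495/1048576 → NEW=255, ERR=-78509385/1048576
(2,2): OLD=1523406821/16777216 → NEW=0, ERR=1523406821/16777216
(2,3): OLD=54884430815/268435456 → NEW=255, ERR=-13566610465/268435456
(2,4): OLD=331314492249/4294967296 → NEW=0, ERR=331314492249/4294967296
(3,0): OLD=2255985989/16777216 → NEW=255, ERR=-2022204091/16777216
(3,1): OLD=7757229025/134217728 → NEW=0, ERR=7757229025/134217728
(3,2): OLD=942769631355/4294967296 → NEW=255, ERR=-152447029125/4294967296
(3,3): OLD=1054985933059/8589934592 → NEW=0, ERR=1054985933059/8589934592
(3,4): OLD=24969882940527/137438953472 → NEW=255, ERR=-10077050194833/137438953472
(4,0): OLD=262358586987/2147483648 → NEW=0, ERR=262358586987/2147483648
(4,1): OLD=11292135537899/68719476736 → NEW=255, ERR=-6231331029781/68719476736
(4,2): OLD=142801074793253/1099511627776 → NEW=255, ERR=-137574390289627/1099511627776
(4,3): OLD=1823831923038955/17592186044416 → NEW=0, ERR=1823831923038955/17592186044416
(4,4): OLD=42818069686184429/281474976710656 → NEW=255, ERR=-28958049375032851/281474976710656
(5,0): OLD=144229659883937/1099511627776 → NEW=255, ERR=-136145805198943/1099511627776
(5,1): OLD=428064327711267/8796093022208 → NEW=0, ERR=428064327711267/8796093022208
(5,2): OLD=41365945873589563/281474976710656 → NEW=255, ERR=-30410173187627717/281474976710656
(5,3): OLD=156523420511134773/1125899906842624 → NEW=255, ERR=-130581055733734347/1125899906842624
(5,4): OLD=1577858220992741047/18014398509481984 → NEW=0, ERR=1577858220992741047/18014398509481984
Output grid:
  Row 0: #.##.  (2 black, running=2)
  Row 1: #.#.#  (2 black, running=4)
  Row 2: .#.#.  (3 black, running=7)
  Row 3: #.#.#  (2 black, running=9)
  Row 4: .##.#  (2 black, running=11)
  Row 5: #.##.  (2 black, running=13)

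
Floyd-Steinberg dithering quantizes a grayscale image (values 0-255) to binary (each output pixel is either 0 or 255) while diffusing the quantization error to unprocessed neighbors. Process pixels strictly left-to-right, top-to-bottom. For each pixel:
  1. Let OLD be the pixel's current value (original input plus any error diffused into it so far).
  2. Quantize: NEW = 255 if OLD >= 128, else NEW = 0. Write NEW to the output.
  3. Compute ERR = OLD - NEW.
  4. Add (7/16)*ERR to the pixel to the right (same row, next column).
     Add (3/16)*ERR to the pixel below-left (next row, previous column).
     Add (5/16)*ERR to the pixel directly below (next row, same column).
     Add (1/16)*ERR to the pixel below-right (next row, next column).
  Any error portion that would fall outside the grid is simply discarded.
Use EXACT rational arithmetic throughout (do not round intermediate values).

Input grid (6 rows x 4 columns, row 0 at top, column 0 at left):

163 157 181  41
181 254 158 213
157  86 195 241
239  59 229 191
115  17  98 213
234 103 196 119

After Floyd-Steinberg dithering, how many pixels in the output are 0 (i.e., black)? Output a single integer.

(0,0): OLD=163 → NEW=255, ERR=-92
(0,1): OLD=467/4 → NEW=0, ERR=467/4
(0,2): OLD=14853/64 → NEW=255, ERR=-1467/64
(0,3): OLD=31715/1024 → NEW=0, ERR=31715/1024
(1,0): OLD=11145/64 → NEW=255, ERR=-5175/64
(1,1): OLD=125471/512 → NEW=255, ERR=-5089/512
(1,2): OLD=2614763/16384 → NEW=255, ERR=-1563157/16384
(1,3): OLD=47056221/262144 → NEW=255, ERR=-19790499/262144
(2,0): OLD=1063877/8192 → NEW=255, ERR=-1025083/8192
(2,1): OLD=1364711/262144 → NEW=0, ERR=1364711/262144
(2,2): OLD=80051579/524288 → NEW=255, ERR=-53641861/524288
(2,3): OLD=1398235487/8388608 → NEW=255, ERR=-740859553/8388608
(3,0): OLD=842519509/4194304 → NEW=255, ERR=-227028011/4194304
(3,1): OLD=667156619/67108864 → NEW=0, ERR=667156619/67108864
(3,2): OLD=198794919733/1073741824 → NEW=255, ERR=-75009245387/1073741824
(3,3): OLD=2172281651187/17179869184 → NEW=0, ERR=2172281651187/17179869184
(4,0): OLD=107319538737/1073741824 → NEW=0, ERR=107319538737/1073741824
(4,1): OLD=406760084915/8589934592 → NEW=0, ERR=406760084915/8589934592
(4,2): OLD=33319573486387/274877906944 → NEW=0, ERR=33319573486387/274877906944
(4,3): OLD=1324601086545749/4398046511104 → NEW=255, ERR=203099226214229/4398046511104
(5,0): OLD=37673776916673/137438953472 → NEW=255, ERR=2626843781313/137438953472
(5,1): OLD=682288739544327/4398046511104 → NEW=255, ERR=-439213120787193/4398046511104
(5,2): OLD=443778335448185/2199023255552 → NEW=255, ERR=-116972594717575/2199023255552
(5,3): OLD=8284873537949303/70368744177664 → NEW=0, ERR=8284873537949303/70368744177664
Output grid:
  Row 0: #.#.  (2 black, running=2)
  Row 1: ####  (0 black, running=2)
  Row 2: #.##  (1 black, running=3)
  Row 3: #.#.  (2 black, running=5)
  Row 4: ...#  (3 black, running=8)
  Row 5: ###.  (1 black, running=9)

Answer: 9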